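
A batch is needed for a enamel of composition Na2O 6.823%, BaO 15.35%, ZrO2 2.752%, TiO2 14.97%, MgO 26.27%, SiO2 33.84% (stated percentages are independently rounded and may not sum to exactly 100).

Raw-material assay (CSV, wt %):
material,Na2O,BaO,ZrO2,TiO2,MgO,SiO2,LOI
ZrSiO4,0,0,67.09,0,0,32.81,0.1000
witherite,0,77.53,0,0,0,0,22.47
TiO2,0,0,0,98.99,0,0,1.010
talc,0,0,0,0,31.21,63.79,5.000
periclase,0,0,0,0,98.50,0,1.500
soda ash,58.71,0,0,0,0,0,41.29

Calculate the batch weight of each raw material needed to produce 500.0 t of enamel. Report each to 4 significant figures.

Mid-chain values are shown with 4-significant-digit rounding when written out. Full precision is kept all the way through. Each reported result is rounded once only; derived quantities are rebuilt in full precision (totals, the yield, six oxide percentages, ignition loss, net glass mass) from the batch weights on 500.0 t of glass exactly as printed in the question or the answer.
Target oxide masses per 500.0 t enamel:
  Na2O: 6.823% × 500.0 = 34.12 t
  BaO: 15.35% × 500.0 = 76.75 t
  ZrO2: 2.752% × 500.0 = 13.76 t
  TiO2: 14.97% × 500.0 = 74.85 t
  MgO: 26.27% × 500.0 = 131.4 t
  SiO2: 33.84% × 500.0 = 169.2 t
Balance tally, oxide-wise, given the weights on record, relative to the basis at hand (each sum matches its target mass up to rounding of the answer):
  Na2O: 58.11·0.5871 = 34.12 t (target 34.12 t)
  BaO: 98.99·0.7753 = 76.75 t (target 76.75 t)
  ZrO2: 20.51·0.6709 = 13.76 t (target 13.76 t)
  TiO2: 75.61·0.9899 = 74.85 t (target 74.85 t)
  MgO: 254.7·0.3121 + 52.65·0.9850 = 131.4 t (target 131.4 t)
  SiO2: 20.51·0.3281 + 254.7·0.6379 = 169.2 t (target 169.2 t)
Glass-mass closure: total charge less LOI = 500.0 t (the Σ of target masses is 500.0 t; versus the stated basis of 500.0 t — gaps are rounding artifacts).
Whole-batch sum: Σ batch = 560.6 t; ignition loss, Σ(batch × LOI) = 60.55 t; glass ÷ batch gives a yield of 89.20%.

Batch per 500.0 t enamel:
  ZrSiO4: 20.51 t
  witherite: 98.99 t
  TiO2: 75.61 t
  talc: 254.7 t
  periclase: 52.65 t
  soda ash: 58.11 t
Total batch = 560.6 t; LOI loss = 60.55 t; yield = 89.20%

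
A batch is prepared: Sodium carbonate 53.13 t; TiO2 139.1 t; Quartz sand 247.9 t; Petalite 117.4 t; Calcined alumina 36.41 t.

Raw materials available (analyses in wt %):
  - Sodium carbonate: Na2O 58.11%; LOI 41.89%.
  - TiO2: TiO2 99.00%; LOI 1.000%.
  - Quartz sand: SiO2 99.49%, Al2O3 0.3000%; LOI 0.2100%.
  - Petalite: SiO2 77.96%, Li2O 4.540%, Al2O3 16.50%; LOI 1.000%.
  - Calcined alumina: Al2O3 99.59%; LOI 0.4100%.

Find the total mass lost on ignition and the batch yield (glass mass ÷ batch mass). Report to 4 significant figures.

LOI loss = 25.49 t; glass = 568.4 t; yield = 95.71%

Mid-chain values are displayed rounded off to 4 significant digits between the steps. All internal work keeps full precision in all steps. Every reported figure is rounded just once — all derived quantities (five oxide percentages, ignition loss, yield, totals, glass mass) are carried at full float precision starting from the weights on 568.4 t of glass, precisely as stated by either problem or answer.
LOI of each material in turn:
  Sodium carbonate: 53.13 × 0.4189 = 22.26 t
  TiO2: 139.1 × 0.01000 = 1.391 t
  Quartz sand: 247.9 × 0.002100 = 0.5206 t
  Petalite: 117.4 × 0.01000 = 1.174 t
  Calcined alumina: 36.41 × 0.004100 = 0.1493 t
Total LOI = 25.49 t
Glass = batch − LOI = 593.9 − 25.49 = 568.4 t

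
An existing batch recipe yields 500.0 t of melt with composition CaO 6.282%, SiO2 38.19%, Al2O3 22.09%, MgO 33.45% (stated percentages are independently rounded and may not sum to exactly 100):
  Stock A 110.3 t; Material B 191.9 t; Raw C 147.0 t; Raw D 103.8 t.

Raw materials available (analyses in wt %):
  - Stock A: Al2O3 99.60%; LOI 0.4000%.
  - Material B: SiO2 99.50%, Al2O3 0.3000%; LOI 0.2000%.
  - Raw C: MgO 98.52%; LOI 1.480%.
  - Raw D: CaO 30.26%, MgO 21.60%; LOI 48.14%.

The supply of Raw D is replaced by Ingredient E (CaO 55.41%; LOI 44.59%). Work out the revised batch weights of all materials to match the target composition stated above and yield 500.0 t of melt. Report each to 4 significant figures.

Mid-chain values are shown rounded to 4 significant figures at each printed step; every computation runs at full float precision through the solve; a single rounding completes every reported figure. The derived quantities, including the yield, ignition loss, totals, glass mass, four oxide percentages, are carried from the batch weights for 500.0 t of glass in full float precision as written in problem or answer.
Oxide mass targets, per 500.0 t melt:
  CaO: 6.282% × 500.0 = 31.41 t
  SiO2: 38.19% × 500.0 = 191.0 t
  Al2O3: 22.09% × 500.0 = 110.4 t
  MgO: 33.45% × 500.0 = 167.2 t
Verifying the oxide balance applying the batch weights above, per the basis as stated (sums match the target masses inside rounding margins):
  CaO: 56.69·0.5541 = 31.41 t (target 31.41 t)
  SiO2: 191.9·0.9950 = 190.9 t (target 191.0 t)
  Al2O3: 110.3·0.9960 + 191.9·0.003000 = 110.4 t (target 110.4 t)
  MgO: 169.8·0.9852 = 167.3 t (target 167.2 t)
Glass-mass closure: net batch after ignition = 500.1 t (oxide target masses add up to 500.1 t; basis as stated: 500.0 t — differing by rounding only).
Total batch = Σ batch = 528.7 t; the LOI term Σ batch·LOI equals 28.62 t; glass ÷ batch gives a yield of 94.59%.

Revised batch per 500.0 t melt:
  Stock A: 110.3 t
  Material B: 191.9 t
  Raw C: 169.8 t
  Ingredient E: 56.69 t
Total batch = 528.7 t; LOI loss = 28.62 t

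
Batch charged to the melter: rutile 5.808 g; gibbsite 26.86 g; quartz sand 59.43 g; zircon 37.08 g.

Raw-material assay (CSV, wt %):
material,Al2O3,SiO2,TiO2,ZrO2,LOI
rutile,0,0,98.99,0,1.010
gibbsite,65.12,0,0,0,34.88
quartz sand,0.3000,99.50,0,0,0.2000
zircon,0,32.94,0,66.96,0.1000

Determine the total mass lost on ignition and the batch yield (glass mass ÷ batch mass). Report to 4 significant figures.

LOI loss = 9.583 g; glass = 119.6 g; yield = 92.58%

In-progress results are displayed (rounded to 4 significant digits) when written out; full float precision is held in all steps — every reported figure receives exactly one rounding — derived quantities, including ignition loss, glass mass, totals, the yield, the four compositions, are computed from the batch weights for 119.6 g of glass at exact precision, as set out in the problem or answer text.
Ignition loss by material:
  rutile: 5.808 × 0.01010 = 0.05866 g
  gibbsite: 26.86 × 0.3488 = 9.369 g
  quartz sand: 59.43 × 0.002000 = 0.1189 g
  zircon: 37.08 × 0.001000 = 0.03708 g
Total LOI = 9.583 g
Glass = batch − LOI = 129.2 − 9.583 = 119.6 g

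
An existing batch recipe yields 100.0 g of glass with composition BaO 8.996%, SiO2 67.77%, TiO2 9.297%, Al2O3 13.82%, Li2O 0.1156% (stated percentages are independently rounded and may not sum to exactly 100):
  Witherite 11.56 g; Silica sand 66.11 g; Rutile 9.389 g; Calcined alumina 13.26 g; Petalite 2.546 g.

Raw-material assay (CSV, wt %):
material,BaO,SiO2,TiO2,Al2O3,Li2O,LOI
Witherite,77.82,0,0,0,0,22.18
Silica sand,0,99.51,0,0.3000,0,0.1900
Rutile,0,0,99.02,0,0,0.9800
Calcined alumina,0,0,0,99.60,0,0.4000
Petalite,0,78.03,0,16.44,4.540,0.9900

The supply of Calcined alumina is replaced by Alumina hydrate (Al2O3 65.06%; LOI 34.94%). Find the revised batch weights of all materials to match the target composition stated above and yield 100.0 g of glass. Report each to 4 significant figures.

Revised batch per 100.0 g glass:
  Witherite: 11.56 g
  Silica sand: 66.11 g
  Rutile: 9.389 g
  Alumina hydrate: 20.29 g
  Petalite: 2.546 g
Total batch = 109.9 g; LOI loss = 9.896 g

All arithmetic carries full precision throughout — working values are printed (rounded to 4 significant figures) alongside each step; a single rounding produces every reported figure; derived quantities (yield, the totals, ignition loss, the five compositions, glass mass) are rebuilt from the weighed amounts for 100.0 g of glass at exact precision as quoted within the problem or the answer.
The oxide mass targets at 100.0 g glass:
  BaO: 8.996% × 100.0 = 8.996 g
  SiO2: 67.77% × 100.0 = 67.77 g
  TiO2: 9.297% × 100.0 = 9.297 g
  Al2O3: 13.82% × 100.0 = 13.82 g
  Li2O: 0.1156% × 100.0 = 0.1156 g
A balance pass over the oxides, given the weights on record, at the basis given (target by target, the sums agree inside rounding margins):
  BaO: 11.56·0.7782 = 8.996 g (target 8.996 g)
  SiO2: 66.11·0.9951 + 2.546·0.7803 = 67.77 g (target 67.77 g)
  TiO2: 9.389·0.9902 = 9.297 g (target 9.297 g)
  Al2O3: 66.11·0.003000 + 20.29·0.6506 + 2.546·0.1644 = 13.82 g (target 13.82 g)
  Li2O: 2.546·0.04540 = 0.1156 g (target 0.1156 g)
Glass mass check: Σ batch − LOI loss = 100.0 g (the Σ of target masses is 100.0 g; basis as stated: 100.0 g — deltas are rounding alone).
Batch total: Σ batch = 109.9 g; the LOI term Σ batch·LOI equals 9.896 g; yield = glass ÷ total batch = 90.99%.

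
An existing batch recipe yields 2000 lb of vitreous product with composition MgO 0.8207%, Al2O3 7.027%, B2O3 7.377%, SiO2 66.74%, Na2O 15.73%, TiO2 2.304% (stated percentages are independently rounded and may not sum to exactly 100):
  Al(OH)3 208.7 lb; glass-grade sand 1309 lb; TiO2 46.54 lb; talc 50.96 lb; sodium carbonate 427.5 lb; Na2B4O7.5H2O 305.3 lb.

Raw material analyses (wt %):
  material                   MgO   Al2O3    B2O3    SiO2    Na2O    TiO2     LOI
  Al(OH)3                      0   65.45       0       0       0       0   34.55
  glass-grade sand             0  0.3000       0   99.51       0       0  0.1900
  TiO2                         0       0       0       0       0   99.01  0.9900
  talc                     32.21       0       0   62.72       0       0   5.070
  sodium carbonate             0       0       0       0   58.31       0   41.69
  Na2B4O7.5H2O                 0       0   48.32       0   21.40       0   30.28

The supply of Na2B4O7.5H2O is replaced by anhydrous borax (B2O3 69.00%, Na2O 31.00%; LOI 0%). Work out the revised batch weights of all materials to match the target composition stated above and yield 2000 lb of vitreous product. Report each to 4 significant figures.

In-progress results are shown with 4-significant-digit rounding across the worked steps; every computation runs at full precision all the way through — each reported number is rounded once only. The derived quantities (the six compositions, the yield, the totals, LOI, net glass mass) are re-derived starting from the weights per 2000 lb of glass in exact precision, as quoted within the problem or the answer.
Target oxide masses per 2000 lb vitreous product:
  MgO: 0.8207% × 2000 = 16.41 lb
  Al2O3: 7.027% × 2000 = 140.5 lb
  B2O3: 7.377% × 2000 = 147.5 lb
  SiO2: 66.74% × 2000 = 1335 lb
  Na2O: 15.73% × 2000 = 314.6 lb
  TiO2: 2.304% × 2000 = 46.08 lb
Checking each oxide sum given the weights on record, relative to the basis at hand (sums match the target masses net of answer rounding effects):
  MgO: 50.96·0.3221 = 16.41 lb (target 16.41 lb)
  Al2O3: 208.7·0.6545 + 1309·0.003000 = 140.5 lb (target 140.5 lb)
  B2O3: 213.8·0.6900 = 147.5 lb (target 147.5 lb)
  SiO2: 1309·0.9951 + 50.96·0.6272 = 1335 lb (target 1335 lb)
  Na2O: 425.9·0.5831 + 213.8·0.3100 = 314.6 lb (target 314.6 lb)
  TiO2: 46.54·0.9901 = 46.08 lb (target 46.08 lb)
Glass-mass sanity pass: batch Σ − ignition loss = 2000 lb (oxide target masses add up to 2000 lb; basis as stated: 2000 lb — rounding explains the deltas).
Whole-batch sum: Σ batch = 2255 lb; ignition loss, Σ(batch × LOI) = 255.2 lb; yield, glass over the total, = 88.68%.

Revised batch per 2000 lb vitreous product:
  Al(OH)3: 208.7 lb
  glass-grade sand: 1309 lb
  TiO2: 46.54 lb
  talc: 50.96 lb
  sodium carbonate: 425.9 lb
  anhydrous borax: 213.8 lb
Total batch = 2255 lb; LOI loss = 255.2 lb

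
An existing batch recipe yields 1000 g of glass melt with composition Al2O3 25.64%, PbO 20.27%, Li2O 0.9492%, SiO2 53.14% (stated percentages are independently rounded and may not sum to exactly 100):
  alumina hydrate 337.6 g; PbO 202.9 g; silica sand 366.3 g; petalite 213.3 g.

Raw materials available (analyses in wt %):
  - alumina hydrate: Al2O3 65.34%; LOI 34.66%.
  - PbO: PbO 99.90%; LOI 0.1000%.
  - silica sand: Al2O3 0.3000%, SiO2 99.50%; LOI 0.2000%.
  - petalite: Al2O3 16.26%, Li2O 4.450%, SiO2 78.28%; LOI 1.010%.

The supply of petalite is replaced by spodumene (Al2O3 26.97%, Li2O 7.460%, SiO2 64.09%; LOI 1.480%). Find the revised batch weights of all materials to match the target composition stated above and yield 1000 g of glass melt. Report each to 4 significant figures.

Revised batch per 1000 g glass melt:
  alumina hydrate: 337.8 g
  PbO: 202.9 g
  silica sand: 452.1 g
  spodumene: 127.2 g
Total batch = 1120 g; LOI loss = 120.1 g

All internal work holds exact precision at every stage — the intermediate values appear, rounded to 4 significant digits, at each printed step — a single rounding produces each reported result; all derived quantities, which include glass mass, LOI, yield, four oxide percentages, totals, are re-derived at full precision, as given in the problem or answer text, from the weighed amounts at 1000 g of glass.
Oxide-by-oxide targets in 1000 g glass melt:
  Al2O3: 25.64% × 1000 = 256.4 g
  PbO: 20.27% × 1000 = 202.7 g
  Li2O: 0.9492% × 1000 = 9.492 g
  SiO2: 53.14% × 1000 = 531.4 g
Sums-versus-targets review applying the batch weights above, per the basis as stated (each sum matches its target mass once rounding is allowed for):
  Al2O3: 337.8·0.6534 + 452.1·0.003000 + 127.2·0.2697 = 256.4 g (target 256.4 g)
  PbO: 202.9·0.9990 = 202.7 g (target 202.7 g)
  Li2O: 127.2·0.07460 = 9.489 g (target 9.492 g)
  SiO2: 452.1·0.9950 + 127.2·0.6409 = 531.4 g (target 531.4 g)
Glass mass check: whole batch net of LOI = 999.9 g (summing oxide targets gives 1000 g; stated basis 1000 g — deltas are rounding alone).
Adding the batch up: Σ batch = 1120 g; Σ batch·LOI gives LOI loss = 120.1 g; yield = glass ÷ total batch = 89.28%.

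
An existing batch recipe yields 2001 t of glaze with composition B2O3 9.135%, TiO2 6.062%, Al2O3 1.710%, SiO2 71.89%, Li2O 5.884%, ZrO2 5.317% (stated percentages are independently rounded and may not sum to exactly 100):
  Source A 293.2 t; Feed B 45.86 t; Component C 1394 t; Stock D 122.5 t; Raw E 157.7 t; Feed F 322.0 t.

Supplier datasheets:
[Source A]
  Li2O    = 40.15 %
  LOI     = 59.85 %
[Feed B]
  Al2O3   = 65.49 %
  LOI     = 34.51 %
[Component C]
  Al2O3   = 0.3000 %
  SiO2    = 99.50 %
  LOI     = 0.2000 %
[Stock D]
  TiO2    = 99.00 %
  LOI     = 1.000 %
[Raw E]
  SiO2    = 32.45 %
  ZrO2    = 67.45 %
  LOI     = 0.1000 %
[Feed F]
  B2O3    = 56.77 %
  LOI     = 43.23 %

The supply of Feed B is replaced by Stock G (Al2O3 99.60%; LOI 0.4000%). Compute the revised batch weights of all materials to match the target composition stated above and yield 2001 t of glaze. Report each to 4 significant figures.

Revised batch per 2001 t glaze:
  Source A: 293.2 t
  Stock G: 30.15 t
  Component C: 1394 t
  Stock D: 122.5 t
  Raw E: 157.7 t
  Feed F: 322.0 t
Total batch = 2320 t; LOI loss = 319.0 t

Every computation maintains full float precision end to end — values along the way are printed (rounded to four significant figures) within the worked lines. Every reported value carries a single rounding. The derived quantities, including the six compositions, the yield, the totals, ignition loss, glass mass, are rebuilt using the weight values at 2001 t of glass in exact precision, exactly as printed in problem or answer.
Target masses of each oxide per 2001 t glaze:
  B2O3: 9.135% × 2001 = 182.8 t
  TiO2: 6.062% × 2001 = 121.3 t
  Al2O3: 1.710% × 2001 = 34.22 t
  SiO2: 71.89% × 2001 = 1439 t
  Li2O: 5.884% × 2001 = 117.7 t
  ZrO2: 5.317% × 2001 = 106.4 t
Mass-balance tally per oxide with the batch weights as given, on the stated basis (sums match the target masses net of answer rounding effects):
  B2O3: 322.0·0.5677 = 182.8 t (target 182.8 t)
  TiO2: 122.5·0.9900 = 121.3 t (target 121.3 t)
  Al2O3: 30.15·0.9960 + 1394·0.003000 = 34.21 t (target 34.22 t)
  SiO2: 1394·0.9950 + 157.7·0.3245 = 1438 t (target 1439 t)
  Li2O: 293.2·0.4015 = 117.7 t (target 117.7 t)
  ZrO2: 157.7·0.6745 = 106.4 t (target 106.4 t)
Glass-mass bookkeeping: whole batch net of LOI = 2001 t (summing oxide targets gives 2001 t; basis as stated: 2001 t — differing by rounding only).
Whole-batch sum: Σ batch = 2320 t; the LOI term Σ batch·LOI equals 319.0 t; yield, glass over the total, = 86.25%.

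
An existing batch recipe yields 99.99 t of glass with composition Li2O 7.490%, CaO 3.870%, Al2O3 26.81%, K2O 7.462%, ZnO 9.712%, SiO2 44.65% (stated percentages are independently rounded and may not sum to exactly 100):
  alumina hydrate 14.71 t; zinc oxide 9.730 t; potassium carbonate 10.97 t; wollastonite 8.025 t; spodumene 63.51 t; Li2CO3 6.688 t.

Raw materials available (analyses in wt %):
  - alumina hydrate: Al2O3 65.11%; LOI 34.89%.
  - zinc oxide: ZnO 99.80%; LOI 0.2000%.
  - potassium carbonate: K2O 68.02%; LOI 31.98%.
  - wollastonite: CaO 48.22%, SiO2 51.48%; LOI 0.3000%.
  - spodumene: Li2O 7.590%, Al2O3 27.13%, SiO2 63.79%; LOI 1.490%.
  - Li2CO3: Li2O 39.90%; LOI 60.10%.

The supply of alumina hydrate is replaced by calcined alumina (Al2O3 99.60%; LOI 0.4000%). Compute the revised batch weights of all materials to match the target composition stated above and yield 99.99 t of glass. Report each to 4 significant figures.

Working values are shown, rounded to 4 significant figures, alongside each step — all internal work carries full float precision at every stage; every reported figure is rounded once only — all derived quantities are recomputed at exact precision (ignition loss, the six compositions, yield, totals, glass mass) starting from the weights at 99.99 t of glass as quoted within problem or answer.
Target masses of each oxide per 99.99 t glass:
  Li2O: 7.490% × 99.99 = 7.489 t
  CaO: 3.870% × 99.99 = 3.870 t
  Al2O3: 26.81% × 99.99 = 26.81 t
  K2O: 7.462% × 99.99 = 7.461 t
  ZnO: 9.712% × 99.99 = 9.711 t
  SiO2: 44.65% × 99.99 = 44.65 t
Sums-versus-targets review working from each reported weight, under the basis named above (delivered sums recover each target up to rounding of the answer):
  Li2O: 63.51·0.07590 + 6.688·0.3990 = 7.489 t (target 7.489 t)
  CaO: 8.025·0.4822 = 3.870 t (target 3.870 t)
  Al2O3: 9.615·0.9960 + 63.51·0.2713 = 26.81 t (target 26.81 t)
  K2O: 10.97·0.6802 = 7.462 t (target 7.461 t)
  ZnO: 9.730·0.9980 = 9.711 t (target 9.711 t)
  SiO2: 8.025·0.5148 + 63.51·0.6379 = 44.64 t (target 44.65 t)
Glass-mass closure: total charge less LOI = 99.98 t (targets for the oxides total 99.98 t; against the stated basis, 99.99 t — differing by rounding only).
Total batch = Σ batch = 108.5 t; ignition loss, Σ(batch × LOI) = 8.556 t; as yield: glass ÷ batch → 92.12%.

Revised batch per 99.99 t glass:
  calcined alumina: 9.615 t
  zinc oxide: 9.730 t
  potassium carbonate: 10.97 t
  wollastonite: 8.025 t
  spodumene: 63.51 t
  Li2CO3: 6.688 t
Total batch = 108.5 t; LOI loss = 8.556 t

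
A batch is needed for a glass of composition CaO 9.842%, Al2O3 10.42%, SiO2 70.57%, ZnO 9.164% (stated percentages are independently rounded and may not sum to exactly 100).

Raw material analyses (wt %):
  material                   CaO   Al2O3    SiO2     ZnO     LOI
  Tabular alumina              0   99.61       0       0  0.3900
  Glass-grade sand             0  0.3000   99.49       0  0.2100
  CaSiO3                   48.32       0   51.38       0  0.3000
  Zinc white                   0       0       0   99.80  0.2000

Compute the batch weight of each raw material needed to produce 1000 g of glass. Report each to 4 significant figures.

Mid-chain values appear (rounded to 4 significant digits) in the working. Each numeric step keeps full float precision through the solve. Every reported result is rounded exactly once — all derived quantities, including the yield, ignition loss, totals, four oxide percentages, glass mass, are computed from the weighed amounts on 1000 g of glass in full precision exactly as shown in either problem or answer.
Oxide-by-oxide targets in 1000 g glass:
  CaO: 9.842% × 1000 = 98.42 g
  Al2O3: 10.42% × 1000 = 104.2 g
  SiO2: 70.57% × 1000 = 705.7 g
  ZnO: 9.164% × 1000 = 91.64 g
Per-oxide balance check given the weights on record, against the basis in use (delivered sums recover each target given rounding of the digits):
  CaO: 203.7·0.4832 = 98.43 g (target 98.42 g)
  Al2O3: 102.8·0.9961 + 604.1·0.003000 = 104.2 g (target 104.2 g)
  SiO2: 604.1·0.9949 + 203.7·0.5138 = 705.7 g (target 705.7 g)
  ZnO: 91.82·0.9980 = 91.64 g (target 91.64 g)
Consistency of the glass mass: total batch − LOI = 1000 g (oxide target masses add up to 1000 g; versus the stated basis of 1000 g — a pure rounding effect).
Whole-batch sum: Σ batch = 1002 g; LOI loss = Σ batch·LOI = 2.464 g; yield = glass ÷ total batch = 99.75%.

Batch per 1000 g glass:
  Tabular alumina: 102.8 g
  Glass-grade sand: 604.1 g
  CaSiO3: 203.7 g
  Zinc white: 91.82 g
Total batch = 1002 g; LOI loss = 2.464 g; yield = 99.75%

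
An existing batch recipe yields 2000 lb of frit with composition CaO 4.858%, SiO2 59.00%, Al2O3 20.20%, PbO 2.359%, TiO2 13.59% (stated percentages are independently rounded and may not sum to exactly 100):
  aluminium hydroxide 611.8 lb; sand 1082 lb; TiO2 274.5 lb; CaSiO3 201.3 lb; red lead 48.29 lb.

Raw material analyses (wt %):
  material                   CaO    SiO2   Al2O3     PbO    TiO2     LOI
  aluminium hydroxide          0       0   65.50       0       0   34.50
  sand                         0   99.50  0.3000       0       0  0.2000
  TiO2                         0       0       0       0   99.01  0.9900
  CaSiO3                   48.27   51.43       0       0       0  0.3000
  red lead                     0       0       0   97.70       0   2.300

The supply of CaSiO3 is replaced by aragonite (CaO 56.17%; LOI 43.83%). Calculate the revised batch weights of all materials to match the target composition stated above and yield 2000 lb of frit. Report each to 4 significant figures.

Intermediates are shown rounded to four significant figures in the printout — every computation keeps full precision at each step — each reported value undergoes a single rounding. All derived quantities, which include totals, the yield, five oxide percentages, glass mass, LOI, are computed in full float precision, as quoted within the problem or answer text, using the weight values per 2000 lb of glass.
Target masses of each oxide per 2000 lb frit:
  CaO: 4.858% × 2000 = 97.16 lb
  SiO2: 59.00% × 2000 = 1180 lb
  Al2O3: 20.20% × 2000 = 404.0 lb
  PbO: 2.359% × 2000 = 47.18 lb
  TiO2: 13.59% × 2000 = 271.8 lb
Verifying the oxide balance from the weights as reported, at the basis given (delivered sums recover each target inside rounding margins):
  CaO: 173.0·0.5617 = 97.17 lb (target 97.16 lb)
  SiO2: 1186·0.9950 = 1180 lb (target 1180 lb)
  Al2O3: 611.4·0.6550 + 1186·0.003000 = 404.0 lb (target 404.0 lb)
  PbO: 48.29·0.9770 = 47.18 lb (target 47.18 lb)
  TiO2: 274.5·0.9901 = 271.8 lb (target 271.8 lb)
The glass-mass cross-check: Σ batch − LOI loss = 2000 lb (oxide target masses add up to 2000 lb; stated basis 2000 lb — a pure rounding effect).
Adding the batch up: Σ batch = 2293 lb; LOI loss = Σ batch·LOI = 293.0 lb; yield, glass over the total, = 87.22%.

Revised batch per 2000 lb frit:
  aluminium hydroxide: 611.4 lb
  sand: 1186 lb
  TiO2: 274.5 lb
  aragonite: 173.0 lb
  red lead: 48.29 lb
Total batch = 2293 lb; LOI loss = 293.0 lb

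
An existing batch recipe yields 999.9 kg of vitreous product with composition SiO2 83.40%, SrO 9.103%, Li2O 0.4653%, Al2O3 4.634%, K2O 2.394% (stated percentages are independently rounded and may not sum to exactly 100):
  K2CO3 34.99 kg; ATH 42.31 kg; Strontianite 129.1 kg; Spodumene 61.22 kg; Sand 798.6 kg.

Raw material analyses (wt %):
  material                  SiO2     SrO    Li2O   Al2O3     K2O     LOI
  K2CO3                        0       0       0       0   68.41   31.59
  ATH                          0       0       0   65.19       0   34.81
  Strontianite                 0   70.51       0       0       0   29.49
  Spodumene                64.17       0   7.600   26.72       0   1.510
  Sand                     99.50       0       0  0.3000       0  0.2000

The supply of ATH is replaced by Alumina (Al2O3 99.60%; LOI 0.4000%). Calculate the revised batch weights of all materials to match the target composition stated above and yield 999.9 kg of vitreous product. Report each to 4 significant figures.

All internal work runs at full precision through the solve — in-progress results are printed (rounded to 4 significant digits) alongside each step; every reported value takes exactly one rounding; derived quantities, which include yield, five oxide percentages, glass mass, the totals, ignition loss, are computed at full precision, exactly as shown in either problem or answer, from the batch weights per 999.9 kg of glass.
The oxide mass targets at 999.9 kg vitreous product:
  SiO2: 83.40% × 999.9 = 833.9 kg
  SrO: 9.103% × 999.9 = 91.02 kg
  Li2O: 0.4653% × 999.9 = 4.653 kg
  Al2O3: 4.634% × 999.9 = 46.34 kg
  K2O: 2.394% × 999.9 = 23.94 kg
Per-oxide balance check using the reported weights, against the basis in use (target by target, the sums agree given rounding of the digits):
  SiO2: 61.22·0.6417 + 798.6·0.9950 = 833.9 kg (target 833.9 kg)
  SrO: 129.1·0.7051 = 91.03 kg (target 91.02 kg)
  Li2O: 61.22·0.07600 = 4.653 kg (target 4.653 kg)
  Al2O3: 27.69·0.9960 + 61.22·0.2672 + 798.6·0.003000 = 46.33 kg (target 46.34 kg)
  K2O: 34.99·0.6841 = 23.94 kg (target 23.94 kg)
Mass balance on the glass: whole batch net of LOI = 999.8 kg (targets for the oxides total 999.9 kg; against the stated basis, 999.9 kg — deltas are rounding alone).
Whole-batch sum: Σ batch = 1052 kg; ignition loss, Σ(batch × LOI) = 51.76 kg; yield: glass divided by total = 95.08%.

Revised batch per 999.9 kg vitreous product:
  K2CO3: 34.99 kg
  Alumina: 27.69 kg
  Strontianite: 129.1 kg
  Spodumene: 61.22 kg
  Sand: 798.6 kg
Total batch = 1052 kg; LOI loss = 51.76 kg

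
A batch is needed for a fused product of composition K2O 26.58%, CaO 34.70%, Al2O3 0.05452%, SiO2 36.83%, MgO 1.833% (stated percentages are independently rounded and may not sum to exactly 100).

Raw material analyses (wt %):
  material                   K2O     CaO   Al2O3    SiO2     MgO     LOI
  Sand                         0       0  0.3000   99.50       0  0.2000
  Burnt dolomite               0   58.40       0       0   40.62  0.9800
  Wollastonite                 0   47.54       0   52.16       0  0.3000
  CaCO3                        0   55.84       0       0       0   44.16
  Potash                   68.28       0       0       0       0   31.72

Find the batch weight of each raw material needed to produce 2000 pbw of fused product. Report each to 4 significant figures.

Batch per 2000 pbw fused product:
  Sand: 363.5 pbw
  Burnt dolomite: 90.25 pbw
  Wollastonite: 718.8 pbw
  CaCO3: 536.4 pbw
  Potash: 778.6 pbw
Total batch = 2488 pbw; LOI loss = 487.6 pbw; yield = 80.40%

The working math runs at full float precision at all times. Intermediates are printed (rounded to 4 significant digits) in the printout. Every reported value carries a single rounding — derived quantities are rebuilt using the weight values for 2000 pbw of glass in full precision (net glass mass, the totals, ignition loss, the yield, the five compositions) exactly as shown in the problem or answer text.
Target oxide masses per 2000 pbw fused product:
  K2O: 26.58% × 2000 = 531.6 pbw
  CaO: 34.70% × 2000 = 694.0 pbw
  Al2O3: 0.05452% × 2000 = 1.090 pbw
  SiO2: 36.83% × 2000 = 736.6 pbw
  MgO: 1.833% × 2000 = 36.66 pbw
Oxide-by-oxide audit on the weights just shown, per the basis as stated (every target is met by its sum modulo rounding of the values):
  K2O: 778.6·0.6828 = 531.6 pbw (target 531.6 pbw)
  CaO: 90.25·0.5840 + 718.8·0.4754 + 536.4·0.5584 = 693.9 pbw (target 694.0 pbw)
  Al2O3: 363.5·0.003000 = 1.091 pbw (target 1.090 pbw)
  SiO2: 363.5·0.9950 + 718.8·0.5216 = 736.6 pbw (target 736.6 pbw)
  MgO: 90.25·0.4062 = 36.66 pbw (target 36.66 pbw)
Glass mass check: batch Σ − ignition loss = 2000 pbw (the Σ of target masses is 2000 pbw; stated basis 2000 pbw — differing by rounding only).
Whole-batch sum: Σ batch = 2488 pbw; the LOI term Σ batch·LOI equals 487.6 pbw; yield = glass ÷ total batch = 80.40%.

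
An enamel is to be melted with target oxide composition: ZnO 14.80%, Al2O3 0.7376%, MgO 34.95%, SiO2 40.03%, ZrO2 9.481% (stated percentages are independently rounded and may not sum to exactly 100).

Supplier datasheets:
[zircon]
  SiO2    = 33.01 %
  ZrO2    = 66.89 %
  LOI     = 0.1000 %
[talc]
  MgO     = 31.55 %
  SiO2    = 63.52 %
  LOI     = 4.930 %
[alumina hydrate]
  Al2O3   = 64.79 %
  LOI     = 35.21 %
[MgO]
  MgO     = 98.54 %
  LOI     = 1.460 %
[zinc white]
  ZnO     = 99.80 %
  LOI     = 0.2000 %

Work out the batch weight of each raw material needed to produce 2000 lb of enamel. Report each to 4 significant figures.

Batch per 2000 lb enamel:
  zircon: 283.5 lb
  talc: 1113 lb
  alumina hydrate: 22.77 lb
  MgO: 353.0 lb
  zinc white: 296.6 lb
Total batch = 2069 lb; LOI loss = 68.92 lb; yield = 96.67%

Mid-chain values are printed (rounded to 4 significant digits) in the working; each numeric step keeps exact precision in all steps. Every reported number takes just one rounding; all derived quantities, including the yield, the five compositions, net glass mass, LOI, totals, are re-derived from the batch weights at 2000 lb of glass at full precision, as they appear in the problem or answer text.
Per-oxide target masses for 2000 lb enamel:
  ZnO: 14.80% × 2000 = 296.0 lb
  Al2O3: 0.7376% × 2000 = 14.75 lb
  MgO: 34.95% × 2000 = 699.0 lb
  SiO2: 40.03% × 2000 = 800.6 lb
  ZrO2: 9.481% × 2000 = 189.6 lb
A balance pass over the oxides, per the reported batch figures, against the basis in use (summed amounts equal target values given rounding of the digits):
  ZnO: 296.6·0.9980 = 296.0 lb (target 296.0 lb)
  Al2O3: 22.77·0.6479 = 14.75 lb (target 14.75 lb)
  MgO: 1113·0.3155 + 353.0·0.9854 = 699.0 lb (target 699.0 lb)
  SiO2: 283.5·0.3301 + 1113·0.6352 = 800.6 lb (target 800.6 lb)
  ZrO2: 283.5·0.6689 = 189.6 lb (target 189.6 lb)
Glass-mass closure: total batch − LOI = 2000 lb (oxide target masses add up to 2000 lb; stated basis 2000 lb — gaps are rounding artifacts).
Summing the batch: Σ batch = 2069 lb; ignition loss, Σ(batch × LOI) = 68.92 lb; glass ÷ batch gives a yield of 96.67%.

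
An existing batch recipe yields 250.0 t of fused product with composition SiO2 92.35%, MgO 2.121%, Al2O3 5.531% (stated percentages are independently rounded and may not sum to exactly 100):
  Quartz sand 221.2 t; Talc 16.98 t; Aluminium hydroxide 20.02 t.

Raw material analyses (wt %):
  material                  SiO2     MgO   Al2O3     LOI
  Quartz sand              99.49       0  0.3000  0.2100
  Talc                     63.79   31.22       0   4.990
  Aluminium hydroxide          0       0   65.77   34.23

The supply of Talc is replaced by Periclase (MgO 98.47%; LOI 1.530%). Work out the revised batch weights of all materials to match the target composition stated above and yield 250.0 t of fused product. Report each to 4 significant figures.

The intermediate values are printed rounded to four significant figures between the steps; all arithmetic maintains exact precision end to end — every reported number takes exactly one rounding — all derived quantities, including LOI, net glass mass, totals, the yield, three oxide percentages, are rebuilt starting from the weights on 250.0 t of glass at full float precision as given in question or answer.
Target oxide masses per 250.0 t fused product:
  SiO2: 92.35% × 250.0 = 230.9 t
  MgO: 2.121% × 250.0 = 5.302 t
  Al2O3: 5.531% × 250.0 = 13.83 t
Oxide-by-oxide audit working from each reported weight, versus the basis set out (oxide sums agree with the targets modulo rounding of the values):
  SiO2: 232.1·0.9949 = 230.9 t (target 230.9 t)
  MgO: 5.385·0.9847 = 5.303 t (target 5.302 t)
  Al2O3: 232.1·0.003000 + 19.97·0.6577 = 13.83 t (target 13.83 t)
The glass-mass cross-check: the batch minus its LOI: 250.0 t (summing oxide targets gives 250.0 t; versus the stated basis of 250.0 t — a pure rounding effect).
Summing the batch: Σ batch = 257.5 t; Σ batch·LOI gives LOI loss = 7.406 t; glass ÷ batch gives a yield of 97.12%.

Revised batch per 250.0 t fused product:
  Quartz sand: 232.1 t
  Periclase: 5.385 t
  Aluminium hydroxide: 19.97 t
Total batch = 257.5 t; LOI loss = 7.406 t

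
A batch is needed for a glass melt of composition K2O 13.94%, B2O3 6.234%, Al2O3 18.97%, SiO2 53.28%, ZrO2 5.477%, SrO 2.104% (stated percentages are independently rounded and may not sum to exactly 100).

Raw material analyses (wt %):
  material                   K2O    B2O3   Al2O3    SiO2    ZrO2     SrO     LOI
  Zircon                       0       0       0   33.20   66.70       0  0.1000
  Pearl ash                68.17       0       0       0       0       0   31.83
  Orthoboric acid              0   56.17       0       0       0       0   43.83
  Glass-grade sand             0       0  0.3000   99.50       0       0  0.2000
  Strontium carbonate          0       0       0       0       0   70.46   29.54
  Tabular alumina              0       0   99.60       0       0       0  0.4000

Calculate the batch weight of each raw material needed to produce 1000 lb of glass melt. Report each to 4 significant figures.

Batch per 1000 lb glass melt:
  Zircon: 82.11 lb
  Pearl ash: 204.5 lb
  Orthoboric acid: 111.0 lb
  Glass-grade sand: 508.1 lb
  Strontium carbonate: 29.86 lb
  Tabular alumina: 188.9 lb
Total batch = 1124 lb; LOI loss = 124.4 lb; yield = 88.94%

The whole derivation maintains exact precision all the way through — intermediates are printed rounded to 4 significant digits when written out; every reported result takes exactly one rounding; the derived quantities (LOI, the yield, the totals, glass mass, six oxide percentages) are re-derived from the batch weights per 1000 lb of glass in full precision as set out in the problem or answer text.
Target oxide masses per 1000 lb glass melt:
  K2O: 13.94% × 1000 = 139.4 lb
  B2O3: 6.234% × 1000 = 62.34 lb
  Al2O3: 18.97% × 1000 = 189.7 lb
  SiO2: 53.28% × 1000 = 532.8 lb
  ZrO2: 5.477% × 1000 = 54.77 lb
  SrO: 2.104% × 1000 = 21.04 lb
Checking each oxide sum applying the batch weights above, on the stated basis (each sum matches its target mass up to rounding of the answer):
  K2O: 204.5·0.6817 = 139.4 lb (target 139.4 lb)
  B2O3: 111.0·0.5617 = 62.35 lb (target 62.34 lb)
  Al2O3: 508.1·0.003000 + 188.9·0.9960 = 189.7 lb (target 189.7 lb)
  SiO2: 82.11·0.3320 + 508.1·0.9950 = 532.8 lb (target 532.8 lb)
  ZrO2: 82.11·0.6670 = 54.77 lb (target 54.77 lb)
  SrO: 29.86·0.7046 = 21.04 lb (target 21.04 lb)
Mass balance on the glass: batch Σ − ignition loss = 1000 lb (targets for the oxides total 1000 lb; basis as stated: 1000 lb — any gap is answer rounding).
Batch total: Σ batch = 1124 lb; LOI removed, Σ of batch·LOI: 124.4 lb; yield = glass ÷ total batch = 88.94%.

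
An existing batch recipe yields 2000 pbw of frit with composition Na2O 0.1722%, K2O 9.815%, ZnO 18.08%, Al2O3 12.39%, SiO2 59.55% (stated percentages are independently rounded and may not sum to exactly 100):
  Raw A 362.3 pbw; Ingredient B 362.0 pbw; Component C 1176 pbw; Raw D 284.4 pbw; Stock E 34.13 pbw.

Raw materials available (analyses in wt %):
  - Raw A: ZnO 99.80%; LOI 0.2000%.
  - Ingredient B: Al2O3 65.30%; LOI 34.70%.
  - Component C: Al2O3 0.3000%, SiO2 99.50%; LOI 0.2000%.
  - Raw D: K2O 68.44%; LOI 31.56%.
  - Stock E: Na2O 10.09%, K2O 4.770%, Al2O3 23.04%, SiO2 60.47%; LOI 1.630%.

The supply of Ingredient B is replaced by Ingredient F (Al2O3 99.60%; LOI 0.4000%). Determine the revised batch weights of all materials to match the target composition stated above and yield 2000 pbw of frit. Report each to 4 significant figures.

Revised batch per 2000 pbw frit:
  Raw A: 362.3 pbw
  Ingredient F: 237.4 pbw
  Component C: 1176 pbw
  Raw D: 284.4 pbw
  Stock E: 34.13 pbw
Total batch = 2094 pbw; LOI loss = 94.34 pbw

Intermediates appear rounded to 4 significant figures at each printed step — the working math maintains exact precision from first step to last — every reported value takes a single rounding — all derived quantities are re-derived using the weight values on 2000 pbw of glass at full precision (five oxide percentages, ignition loss, the totals, glass mass, yield) as written in the question or the answer.
Target oxide masses per 2000 pbw frit:
  Na2O: 0.1722% × 2000 = 3.444 pbw
  K2O: 9.815% × 2000 = 196.3 pbw
  ZnO: 18.08% × 2000 = 361.6 pbw
  Al2O3: 12.39% × 2000 = 247.8 pbw
  SiO2: 59.55% × 2000 = 1191 pbw
A balance pass over the oxides, on the weights just shown, at the basis given (each sum matches its target mass given rounding of the digits):
  Na2O: 34.13·0.1009 = 3.444 pbw (target 3.444 pbw)
  K2O: 284.4·0.6844 + 34.13·0.04770 = 196.3 pbw (target 196.3 pbw)
  ZnO: 362.3·0.9980 = 361.6 pbw (target 361.6 pbw)
  Al2O3: 237.4·0.9960 + 1176·0.003000 + 34.13·0.2304 = 247.8 pbw (target 247.8 pbw)
  SiO2: 1176·0.9950 + 34.13·0.6047 = 1191 pbw (target 1191 pbw)
Glass-mass bookkeeping: net batch after ignition = 2000 pbw (per-oxide target masses sum to 2000 pbw; with the basis standing at 2000 pbw — rounding explains the deltas).
Batch grand total — Σ batch = 2094 pbw; LOI loss = Σ batch·LOI = 94.34 pbw; the yield ratio, glass ÷ batch: 95.50%.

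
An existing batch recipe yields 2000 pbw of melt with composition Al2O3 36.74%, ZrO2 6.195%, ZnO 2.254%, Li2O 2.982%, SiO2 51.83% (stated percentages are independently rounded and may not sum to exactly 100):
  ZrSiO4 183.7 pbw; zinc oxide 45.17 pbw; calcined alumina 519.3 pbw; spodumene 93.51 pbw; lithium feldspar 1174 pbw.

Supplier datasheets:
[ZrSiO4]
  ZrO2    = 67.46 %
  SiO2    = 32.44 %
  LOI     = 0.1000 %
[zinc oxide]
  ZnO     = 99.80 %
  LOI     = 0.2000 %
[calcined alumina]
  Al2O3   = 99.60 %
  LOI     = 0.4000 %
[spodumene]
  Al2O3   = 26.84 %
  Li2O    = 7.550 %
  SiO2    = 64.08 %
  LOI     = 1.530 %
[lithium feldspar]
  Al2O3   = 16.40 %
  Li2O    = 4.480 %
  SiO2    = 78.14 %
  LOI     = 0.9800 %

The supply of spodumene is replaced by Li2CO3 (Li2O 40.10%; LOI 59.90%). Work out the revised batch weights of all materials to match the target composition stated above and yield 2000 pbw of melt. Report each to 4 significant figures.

Values along the way appear with 4-significant-figure rounding when written out. Every computation maintains full precision from start to finish — every reported number takes exactly one rounding — the derived quantities, including the totals, the yield, five oxide percentages, net glass mass, ignition loss, are computed using the weight values at 2000 pbw of glass in full float precision precisely as stated by question or answer.
Oxide-by-oxide targets in 2000 pbw melt:
  Al2O3: 36.74% × 2000 = 734.8 pbw
  ZrO2: 6.195% × 2000 = 123.9 pbw
  ZnO: 2.254% × 2000 = 45.08 pbw
  Li2O: 2.982% × 2000 = 59.64 pbw
  SiO2: 51.83% × 2000 = 1037 pbw
Balance tally, oxide-wise, from the weights as reported, per the basis as stated (sums match the target masses net of answer rounding effects):
  Al2O3: 531.9·0.9960 + 1250·0.1640 = 734.8 pbw (target 734.8 pbw)
  ZrO2: 183.7·0.6746 = 123.9 pbw (target 123.9 pbw)
  ZnO: 45.17·0.9980 = 45.08 pbw (target 45.08 pbw)
  Li2O: 9.039·0.4010 + 1250·0.04480 = 59.62 pbw (target 59.64 pbw)
  SiO2: 183.7·0.3244 + 1250·0.7814 = 1036 pbw (target 1037 pbw)
The glass-mass cross-check: the batch minus its LOI: 2000 pbw (the targets, summed, come to 2000 pbw; the stated basis being 2000 pbw — differing by rounding only).
Total batch = Σ batch = 2020 pbw; LOI removed, Σ of batch·LOI: 20.07 pbw; yield = glass ÷ total batch = 99.01%.

Revised batch per 2000 pbw melt:
  ZrSiO4: 183.7 pbw
  zinc oxide: 45.17 pbw
  calcined alumina: 531.9 pbw
  Li2CO3: 9.039 pbw
  lithium feldspar: 1250 pbw
Total batch = 2020 pbw; LOI loss = 20.07 pbw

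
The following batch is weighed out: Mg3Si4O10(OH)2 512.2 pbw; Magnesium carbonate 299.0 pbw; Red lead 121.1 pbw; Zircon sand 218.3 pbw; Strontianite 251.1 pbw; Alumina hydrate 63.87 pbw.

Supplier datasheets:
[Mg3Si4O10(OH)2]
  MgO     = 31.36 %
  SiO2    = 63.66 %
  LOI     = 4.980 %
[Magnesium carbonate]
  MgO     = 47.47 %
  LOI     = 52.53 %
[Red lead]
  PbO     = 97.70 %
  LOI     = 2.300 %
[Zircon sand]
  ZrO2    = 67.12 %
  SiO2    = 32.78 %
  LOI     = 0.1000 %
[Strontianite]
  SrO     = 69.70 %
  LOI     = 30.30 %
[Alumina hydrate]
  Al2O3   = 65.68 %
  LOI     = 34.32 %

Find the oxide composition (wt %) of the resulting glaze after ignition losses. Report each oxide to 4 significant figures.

Glass mass = 1182 pbw (batch 1466 − LOI 283.6).
Composition: MgO 25.60%, ZrO2 12.40%, PbO 10.01%, SrO 14.81%, SiO2 33.64%, Al2O3 3.549%

Intermediates are displayed, rounded to four significant digits, on the page; each numeric step maintains full float precision all the way through; every reported figure is rounded only once — derived quantities are recomputed in full precision (the totals, LOI, net glass mass, six oxide percentages, yield) from the weighed amounts at 1182 pbw of glass exactly as shown in the problem or answer text.
What the batch supplies per oxide:
  MgO: 512.2·0.3136 + 299.0·0.4747 = 302.6 pbw
  ZrO2: 218.3·0.6712 = 146.5 pbw
  PbO: 121.1·0.9770 = 118.3 pbw
  SrO: 251.1·0.6970 = 175.0 pbw
  SiO2: 512.2·0.6366 + 218.3·0.3278 = 397.6 pbw
  Al2O3: 63.87·0.6568 = 41.95 pbw
LOI: 512.2·0.04980 + 299.0·0.5253 + 121.1·0.02300 + 218.3·0.001000 + 251.1·0.3030 + 63.87·0.3432 = 283.6 pbw
Resulting glass, batch − LOI: 1466 − 283.6 = 1182 pbw (= Σ oxide masses)
wt %: oxide over glass, times 100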